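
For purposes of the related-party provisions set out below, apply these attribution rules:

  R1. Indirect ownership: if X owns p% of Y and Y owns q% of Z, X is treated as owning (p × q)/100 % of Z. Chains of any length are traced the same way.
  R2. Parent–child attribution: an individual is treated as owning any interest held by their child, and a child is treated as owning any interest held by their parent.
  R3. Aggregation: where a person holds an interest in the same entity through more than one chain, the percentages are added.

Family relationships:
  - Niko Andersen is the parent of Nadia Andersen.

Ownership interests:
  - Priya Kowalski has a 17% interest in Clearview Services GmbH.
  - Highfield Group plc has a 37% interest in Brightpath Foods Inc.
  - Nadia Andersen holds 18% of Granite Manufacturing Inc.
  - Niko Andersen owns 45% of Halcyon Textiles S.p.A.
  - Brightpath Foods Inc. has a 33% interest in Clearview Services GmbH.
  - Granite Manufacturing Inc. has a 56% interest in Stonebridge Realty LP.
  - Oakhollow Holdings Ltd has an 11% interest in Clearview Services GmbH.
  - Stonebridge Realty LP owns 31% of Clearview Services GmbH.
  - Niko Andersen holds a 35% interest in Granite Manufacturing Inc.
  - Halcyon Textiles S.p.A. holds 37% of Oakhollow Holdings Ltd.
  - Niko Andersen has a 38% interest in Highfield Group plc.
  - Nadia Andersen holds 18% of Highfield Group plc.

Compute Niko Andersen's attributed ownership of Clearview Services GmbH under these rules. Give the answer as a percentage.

17.8699%

By parent–child attribution (R2), Niko Andersen is treated as also owning Nadia Andersen's interest in Highfield Group plc, giving 38% + 18% = 56%.
By parent–child attribution (R2), Niko Andersen is treated as also owning Nadia Andersen's interest in Granite Manufacturing Inc, giving 35% + 18% = 53%.
Chain via Highfield Group plc → Brightpath Foods Inc. (R1): 56% × 37% × 33% = 6.8376% of Clearview Services GmbH.
Chain via Halcyon Textiles S.p.A. → Oakhollow Holdings Ltd (R1): 45% × 37% × 11% = 1.8315% of Clearview Services GmbH.
Chain via Granite Manufacturing Inc. → Stonebridge Realty LP (R1): 53% × 56% × 31% = 9.2008% of Clearview Services GmbH.
Aggregating (R3): 6.8376% + 1.8315% + 9.2008% = 17.8699%.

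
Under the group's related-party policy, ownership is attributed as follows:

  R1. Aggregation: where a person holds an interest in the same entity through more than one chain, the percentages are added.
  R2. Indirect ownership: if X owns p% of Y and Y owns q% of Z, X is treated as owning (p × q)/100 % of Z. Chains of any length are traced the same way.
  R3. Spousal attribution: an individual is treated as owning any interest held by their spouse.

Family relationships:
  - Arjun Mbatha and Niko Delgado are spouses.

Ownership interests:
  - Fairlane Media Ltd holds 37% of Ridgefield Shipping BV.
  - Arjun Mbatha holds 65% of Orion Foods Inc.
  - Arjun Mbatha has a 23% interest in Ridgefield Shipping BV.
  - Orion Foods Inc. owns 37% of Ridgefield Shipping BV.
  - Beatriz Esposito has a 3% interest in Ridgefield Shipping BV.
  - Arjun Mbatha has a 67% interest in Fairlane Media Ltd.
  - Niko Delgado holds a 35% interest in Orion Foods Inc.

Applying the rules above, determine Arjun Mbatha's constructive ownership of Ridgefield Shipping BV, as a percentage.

84.79%

By spousal attribution (R3), Arjun Mbatha is treated as also owning Niko Delgado's interest in Orion Foods Inc, giving 65% + 35% = 100%.
Chain via Orion Foods Inc. (R2): 100% × 37% = 37% of Ridgefield Shipping BV.
Chain via Fairlane Media Ltd (R2): 67% × 37% = 24.79% of Ridgefield Shipping BV.
Direct interest in Ridgefield Shipping BV: 23%.
Aggregating (R1): 37% + 24.79% + 23% = 84.79%.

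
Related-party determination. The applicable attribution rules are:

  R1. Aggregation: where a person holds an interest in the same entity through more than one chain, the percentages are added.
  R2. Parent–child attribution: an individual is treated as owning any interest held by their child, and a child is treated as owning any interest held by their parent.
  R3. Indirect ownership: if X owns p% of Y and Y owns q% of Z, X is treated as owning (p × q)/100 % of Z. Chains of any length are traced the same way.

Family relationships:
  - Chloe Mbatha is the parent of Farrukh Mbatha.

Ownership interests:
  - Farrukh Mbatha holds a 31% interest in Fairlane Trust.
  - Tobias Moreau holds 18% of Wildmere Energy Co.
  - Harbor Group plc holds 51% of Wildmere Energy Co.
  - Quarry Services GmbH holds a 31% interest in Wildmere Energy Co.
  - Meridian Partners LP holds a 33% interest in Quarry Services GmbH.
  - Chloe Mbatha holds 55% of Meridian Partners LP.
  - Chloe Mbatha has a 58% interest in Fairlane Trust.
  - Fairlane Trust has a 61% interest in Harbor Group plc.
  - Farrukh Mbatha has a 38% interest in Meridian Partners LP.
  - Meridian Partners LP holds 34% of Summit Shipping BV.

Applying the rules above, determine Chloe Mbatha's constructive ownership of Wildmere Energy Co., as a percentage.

37.2018%

By parent–child attribution (R2), Chloe Mbatha is treated as also owning Farrukh Mbatha's interest in Fairlane Trust, giving 58% + 31% = 89%.
By parent–child attribution (R2), Chloe Mbatha is treated as also owning Farrukh Mbatha's interest in Meridian Partners LP, giving 55% + 38% = 93%.
Chain via Fairlane Trust → Harbor Group plc (R3): 89% × 61% × 51% = 27.6879% of Wildmere Energy Co.
Chain via Meridian Partners LP → Quarry Services GmbH (R3): 93% × 33% × 31% = 9.5139% of Wildmere Energy Co.
Aggregating (R1): 27.6879% + 9.5139% = 37.2018%.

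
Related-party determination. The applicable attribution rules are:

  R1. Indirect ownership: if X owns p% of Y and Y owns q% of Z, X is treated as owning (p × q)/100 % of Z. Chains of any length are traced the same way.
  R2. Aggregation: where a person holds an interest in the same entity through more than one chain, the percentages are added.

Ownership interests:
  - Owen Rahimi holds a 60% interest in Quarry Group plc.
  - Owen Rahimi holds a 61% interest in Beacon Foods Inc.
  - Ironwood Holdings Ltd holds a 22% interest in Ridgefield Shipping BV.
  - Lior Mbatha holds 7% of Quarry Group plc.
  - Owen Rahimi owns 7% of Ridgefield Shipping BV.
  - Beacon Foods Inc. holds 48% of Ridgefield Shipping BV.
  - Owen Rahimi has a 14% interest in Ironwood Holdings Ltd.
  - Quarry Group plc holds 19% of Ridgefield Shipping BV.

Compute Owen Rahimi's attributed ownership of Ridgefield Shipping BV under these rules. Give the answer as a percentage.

Chain via Quarry Group plc (R1): 60% × 19% = 11.4% of Ridgefield Shipping BV.
Chain via Ironwood Holdings Ltd (R1): 14% × 22% = 3.08% of Ridgefield Shipping BV.
Chain via Beacon Foods Inc. (R1): 61% × 48% = 29.28% of Ridgefield Shipping BV.
Direct interest in Ridgefield Shipping BV: 7%.
Aggregating (R2): 11.4% + 3.08% + 29.28% + 7% = 50.76%.

50.76%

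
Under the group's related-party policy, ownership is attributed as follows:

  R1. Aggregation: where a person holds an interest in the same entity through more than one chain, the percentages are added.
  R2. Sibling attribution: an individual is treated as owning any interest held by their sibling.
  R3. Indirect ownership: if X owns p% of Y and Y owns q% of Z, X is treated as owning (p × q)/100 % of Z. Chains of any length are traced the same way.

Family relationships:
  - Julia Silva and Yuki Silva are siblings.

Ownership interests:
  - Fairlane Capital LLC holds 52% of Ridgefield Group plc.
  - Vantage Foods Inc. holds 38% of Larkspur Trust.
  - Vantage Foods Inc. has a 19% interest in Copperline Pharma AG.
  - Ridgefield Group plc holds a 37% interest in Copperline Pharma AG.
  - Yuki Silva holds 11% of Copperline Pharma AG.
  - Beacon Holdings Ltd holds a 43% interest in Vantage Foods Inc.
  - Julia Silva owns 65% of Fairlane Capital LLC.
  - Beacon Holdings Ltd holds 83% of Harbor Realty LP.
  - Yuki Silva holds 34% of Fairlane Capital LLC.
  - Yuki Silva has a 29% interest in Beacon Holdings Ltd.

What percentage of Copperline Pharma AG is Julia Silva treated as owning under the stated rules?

32.4169%

By sibling attribution (R2), Julia Silva is treated as also owning Yuki Silva's interest in Fairlane Capital LLC, giving 65% + 34% = 99%.
By sibling attribution (R2), Julia Silva is treated as owning Yuki Silva's 29% interest in Beacon Holdings Ltd.
By sibling attribution (R2), Julia Silva is treated as owning Yuki Silva's 11% interest in Copperline Pharma AG.
Chain via Fairlane Capital LLC → Ridgefield Group plc (R3): 99% × 52% × 37% = 19.0476% of Copperline Pharma AG.
Chain via Beacon Holdings Ltd → Vantage Foods Inc. (R3): 29% × 43% × 19% = 2.3693% of Copperline Pharma AG.
Direct interest in Copperline Pharma AG: 11%.
Aggregating (R1): 19.0476% + 2.3693% + 11% = 32.4169%.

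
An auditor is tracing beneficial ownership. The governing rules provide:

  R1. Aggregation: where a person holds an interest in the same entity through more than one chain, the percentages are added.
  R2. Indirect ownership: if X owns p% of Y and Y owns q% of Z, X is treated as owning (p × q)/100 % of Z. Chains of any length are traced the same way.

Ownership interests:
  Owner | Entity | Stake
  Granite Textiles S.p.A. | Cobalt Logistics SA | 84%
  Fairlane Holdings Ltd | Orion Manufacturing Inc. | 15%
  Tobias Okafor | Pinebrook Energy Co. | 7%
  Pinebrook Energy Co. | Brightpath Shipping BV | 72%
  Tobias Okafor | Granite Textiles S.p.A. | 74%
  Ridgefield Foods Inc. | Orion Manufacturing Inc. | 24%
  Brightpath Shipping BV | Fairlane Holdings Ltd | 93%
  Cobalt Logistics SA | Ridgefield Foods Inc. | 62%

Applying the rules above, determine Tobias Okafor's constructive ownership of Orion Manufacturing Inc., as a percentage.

Chain via Pinebrook Energy Co. → Brightpath Shipping BV → Fairlane Holdings Ltd (R2): 7% × 72% × 93% × 15% = 0.70308% of Orion Manufacturing Inc.
Chain via Granite Textiles S.p.A. → Cobalt Logistics SA → Ridgefield Foods Inc. (R2): 74% × 84% × 62% × 24% = 9.249408% of Orion Manufacturing Inc.
Aggregating (R1): 0.70308% + 9.249408% = 9.952488%.

9.952488%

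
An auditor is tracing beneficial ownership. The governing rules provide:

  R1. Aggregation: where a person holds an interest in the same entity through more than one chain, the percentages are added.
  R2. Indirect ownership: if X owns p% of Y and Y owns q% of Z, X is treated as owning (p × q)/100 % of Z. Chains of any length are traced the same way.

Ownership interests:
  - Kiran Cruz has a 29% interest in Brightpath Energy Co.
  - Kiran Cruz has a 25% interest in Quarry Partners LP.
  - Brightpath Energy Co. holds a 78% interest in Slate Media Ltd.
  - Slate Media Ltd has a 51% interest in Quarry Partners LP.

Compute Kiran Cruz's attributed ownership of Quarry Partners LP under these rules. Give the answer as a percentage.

36.5362%

Chain via Brightpath Energy Co. → Slate Media Ltd (R2): 29% × 78% × 51% = 11.5362% of Quarry Partners LP.
Direct interest in Quarry Partners LP: 25%.
Aggregating (R1): 11.5362% + 25% = 36.5362%.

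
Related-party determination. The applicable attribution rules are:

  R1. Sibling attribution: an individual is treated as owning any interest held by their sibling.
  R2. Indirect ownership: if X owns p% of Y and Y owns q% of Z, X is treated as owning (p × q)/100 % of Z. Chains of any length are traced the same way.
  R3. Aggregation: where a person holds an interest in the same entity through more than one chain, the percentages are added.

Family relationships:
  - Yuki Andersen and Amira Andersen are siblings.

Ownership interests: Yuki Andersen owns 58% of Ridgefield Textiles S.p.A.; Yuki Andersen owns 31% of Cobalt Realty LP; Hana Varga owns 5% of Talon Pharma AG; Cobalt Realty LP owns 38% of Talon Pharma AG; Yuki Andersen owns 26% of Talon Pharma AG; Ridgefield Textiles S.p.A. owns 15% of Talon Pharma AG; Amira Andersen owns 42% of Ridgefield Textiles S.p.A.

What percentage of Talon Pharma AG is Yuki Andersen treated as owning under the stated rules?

By sibling attribution (R1), Yuki Andersen is treated as also owning Amira Andersen's interest in Ridgefield Textiles S.p.A, giving 58% + 42% = 100%.
Chain via Cobalt Realty LP (R2): 31% × 38% = 11.78% of Talon Pharma AG.
Chain via Ridgefield Textiles S.p.A. (R2): 100% × 15% = 15% of Talon Pharma AG.
Direct interest in Talon Pharma AG: 26%.
Aggregating (R3): 11.78% + 15% + 26% = 52.78%.

52.78%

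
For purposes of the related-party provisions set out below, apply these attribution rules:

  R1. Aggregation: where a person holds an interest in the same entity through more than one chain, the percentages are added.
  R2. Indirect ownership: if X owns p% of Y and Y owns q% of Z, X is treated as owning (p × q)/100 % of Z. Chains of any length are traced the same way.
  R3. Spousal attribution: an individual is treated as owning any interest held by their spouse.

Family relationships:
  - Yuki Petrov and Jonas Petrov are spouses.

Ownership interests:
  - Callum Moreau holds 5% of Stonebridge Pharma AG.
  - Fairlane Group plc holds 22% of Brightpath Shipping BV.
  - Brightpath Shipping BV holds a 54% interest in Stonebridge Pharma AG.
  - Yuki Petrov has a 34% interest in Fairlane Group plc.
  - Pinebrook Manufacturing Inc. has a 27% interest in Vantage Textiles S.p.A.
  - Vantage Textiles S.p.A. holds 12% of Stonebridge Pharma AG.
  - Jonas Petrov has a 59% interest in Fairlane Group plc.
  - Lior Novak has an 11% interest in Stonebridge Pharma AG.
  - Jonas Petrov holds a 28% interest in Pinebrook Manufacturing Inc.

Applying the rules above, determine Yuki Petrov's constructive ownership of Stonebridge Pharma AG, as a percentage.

By spousal attribution (R3), Yuki Petrov is treated as also owning Jonas Petrov's interest in Fairlane Group plc, giving 34% + 59% = 93%.
By spousal attribution (R3), Yuki Petrov is treated as owning Jonas Petrov's 28% interest in Pinebrook Manufacturing Inc.
Chain via Fairlane Group plc → Brightpath Shipping BV (R2): 93% × 22% × 54% = 11.0484% of Stonebridge Pharma AG.
Chain via Pinebrook Manufacturing Inc. → Vantage Textiles S.p.A. (R2): 28% × 27% × 12% = 0.9072% of Stonebridge Pharma AG.
Aggregating (R1): 11.0484% + 0.9072% = 11.9556%.

11.9556%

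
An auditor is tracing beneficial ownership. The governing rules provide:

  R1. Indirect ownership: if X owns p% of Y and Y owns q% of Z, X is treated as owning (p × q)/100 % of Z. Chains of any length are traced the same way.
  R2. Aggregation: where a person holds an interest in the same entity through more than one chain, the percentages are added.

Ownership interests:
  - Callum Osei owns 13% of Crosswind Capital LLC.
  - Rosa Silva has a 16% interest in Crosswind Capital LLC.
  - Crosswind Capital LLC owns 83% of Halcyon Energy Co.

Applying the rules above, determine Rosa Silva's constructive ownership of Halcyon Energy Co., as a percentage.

13.28%

Chain via Crosswind Capital LLC (R1): 16% × 83% = 13.28% of Halcyon Energy Co.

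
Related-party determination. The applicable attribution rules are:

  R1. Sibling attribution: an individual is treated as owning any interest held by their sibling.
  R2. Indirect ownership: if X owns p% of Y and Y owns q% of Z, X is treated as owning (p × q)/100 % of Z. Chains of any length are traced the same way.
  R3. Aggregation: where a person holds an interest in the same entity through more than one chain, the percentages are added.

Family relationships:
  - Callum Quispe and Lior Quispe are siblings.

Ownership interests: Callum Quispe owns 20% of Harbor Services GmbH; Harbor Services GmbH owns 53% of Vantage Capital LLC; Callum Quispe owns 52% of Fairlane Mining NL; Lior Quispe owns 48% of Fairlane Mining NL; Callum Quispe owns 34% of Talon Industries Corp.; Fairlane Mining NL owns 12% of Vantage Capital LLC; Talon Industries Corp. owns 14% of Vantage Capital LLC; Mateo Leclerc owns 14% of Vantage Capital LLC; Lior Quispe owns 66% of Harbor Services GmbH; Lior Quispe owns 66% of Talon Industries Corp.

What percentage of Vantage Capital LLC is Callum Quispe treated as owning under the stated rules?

71.58%

By sibling attribution (R1), Callum Quispe is treated as also owning Lior Quispe's interest in Talon Industries Corp, giving 34% + 66% = 100%.
By sibling attribution (R1), Callum Quispe is treated as also owning Lior Quispe's interest in Harbor Services GmbH, giving 20% + 66% = 86%.
By sibling attribution (R1), Callum Quispe is treated as also owning Lior Quispe's interest in Fairlane Mining NL, giving 52% + 48% = 100%.
Chain via Talon Industries Corp. (R2): 100% × 14% = 14% of Vantage Capital LLC.
Chain via Harbor Services GmbH (R2): 86% × 53% = 45.58% of Vantage Capital LLC.
Chain via Fairlane Mining NL (R2): 100% × 12% = 12% of Vantage Capital LLC.
Aggregating (R3): 14% + 45.58% + 12% = 71.58%.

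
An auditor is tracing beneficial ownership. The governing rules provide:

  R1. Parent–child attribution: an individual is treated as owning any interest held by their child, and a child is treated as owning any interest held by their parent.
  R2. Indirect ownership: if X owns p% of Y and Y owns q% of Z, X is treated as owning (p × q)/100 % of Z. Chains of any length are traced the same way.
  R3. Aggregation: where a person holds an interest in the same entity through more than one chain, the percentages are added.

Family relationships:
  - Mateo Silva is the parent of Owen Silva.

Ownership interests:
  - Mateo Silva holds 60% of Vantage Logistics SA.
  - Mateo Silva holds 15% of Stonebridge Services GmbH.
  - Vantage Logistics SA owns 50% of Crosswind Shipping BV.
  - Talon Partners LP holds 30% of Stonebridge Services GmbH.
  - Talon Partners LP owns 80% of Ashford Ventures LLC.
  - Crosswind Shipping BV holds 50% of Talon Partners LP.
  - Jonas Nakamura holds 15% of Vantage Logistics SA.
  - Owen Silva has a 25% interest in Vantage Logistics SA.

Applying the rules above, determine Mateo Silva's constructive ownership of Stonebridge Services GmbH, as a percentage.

By parent–child attribution (R1), Mateo Silva is treated as also owning Owen Silva's interest in Vantage Logistics SA, giving 60% + 25% = 85%.
Chain via Vantage Logistics SA → Crosswind Shipping BV → Talon Partners LP (R2): 85% × 50% × 50% × 30% = 6.375% of Stonebridge Services GmbH.
Direct interest in Stonebridge Services GmbH: 15%.
Aggregating (R3): 6.375% + 15% = 21.375%.

21.375%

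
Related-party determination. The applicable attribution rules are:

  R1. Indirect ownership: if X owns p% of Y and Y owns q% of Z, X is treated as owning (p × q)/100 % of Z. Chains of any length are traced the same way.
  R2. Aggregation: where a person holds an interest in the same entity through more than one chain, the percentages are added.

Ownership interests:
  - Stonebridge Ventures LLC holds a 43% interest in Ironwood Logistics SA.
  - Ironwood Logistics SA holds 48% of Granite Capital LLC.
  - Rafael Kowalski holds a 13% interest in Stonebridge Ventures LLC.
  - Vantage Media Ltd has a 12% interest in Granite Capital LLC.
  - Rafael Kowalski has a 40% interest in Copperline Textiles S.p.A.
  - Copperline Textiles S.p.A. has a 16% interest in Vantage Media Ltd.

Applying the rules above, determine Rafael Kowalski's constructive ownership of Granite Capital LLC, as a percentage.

3.4512%

Chain via Stonebridge Ventures LLC → Ironwood Logistics SA (R1): 13% × 43% × 48% = 2.6832% of Granite Capital LLC.
Chain via Copperline Textiles S.p.A. → Vantage Media Ltd (R1): 40% × 16% × 12% = 0.768% of Granite Capital LLC.
Aggregating (R2): 2.6832% + 0.768% = 3.4512%.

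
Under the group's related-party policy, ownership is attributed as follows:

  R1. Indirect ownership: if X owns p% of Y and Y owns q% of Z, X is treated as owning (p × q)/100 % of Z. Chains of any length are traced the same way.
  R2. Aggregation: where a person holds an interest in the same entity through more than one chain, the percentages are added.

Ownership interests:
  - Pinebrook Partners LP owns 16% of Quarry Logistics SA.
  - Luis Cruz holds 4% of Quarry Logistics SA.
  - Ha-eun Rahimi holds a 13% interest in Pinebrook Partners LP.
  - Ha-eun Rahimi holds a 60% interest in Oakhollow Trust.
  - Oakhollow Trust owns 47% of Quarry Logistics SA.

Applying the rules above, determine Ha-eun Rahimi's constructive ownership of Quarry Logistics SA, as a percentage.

Chain via Oakhollow Trust (R1): 60% × 47% = 28.2% of Quarry Logistics SA.
Chain via Pinebrook Partners LP (R1): 13% × 16% = 2.08% of Quarry Logistics SA.
Aggregating (R2): 28.2% + 2.08% = 30.28%.

30.28%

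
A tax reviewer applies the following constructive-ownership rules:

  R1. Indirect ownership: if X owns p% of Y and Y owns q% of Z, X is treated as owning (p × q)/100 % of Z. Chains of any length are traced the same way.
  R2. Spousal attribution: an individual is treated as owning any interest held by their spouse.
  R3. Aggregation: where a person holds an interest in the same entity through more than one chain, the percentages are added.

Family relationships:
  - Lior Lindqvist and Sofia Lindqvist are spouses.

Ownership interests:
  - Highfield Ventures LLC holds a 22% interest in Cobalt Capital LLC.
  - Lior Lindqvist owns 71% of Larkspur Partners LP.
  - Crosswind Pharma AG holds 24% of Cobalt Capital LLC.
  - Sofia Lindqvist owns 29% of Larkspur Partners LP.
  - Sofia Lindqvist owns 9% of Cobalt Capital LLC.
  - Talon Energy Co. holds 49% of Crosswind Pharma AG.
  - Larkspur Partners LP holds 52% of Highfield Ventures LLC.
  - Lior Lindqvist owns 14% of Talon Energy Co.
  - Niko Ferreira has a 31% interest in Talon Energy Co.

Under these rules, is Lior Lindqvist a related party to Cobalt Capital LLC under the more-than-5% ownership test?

By spousal attribution (R2), Lior Lindqvist is treated as also owning Sofia Lindqvist's interest in Larkspur Partners LP, giving 71% + 29% = 100%.
By spousal attribution (R2), Lior Lindqvist is treated as owning Sofia Lindqvist's 9% interest in Cobalt Capital LLC.
Chain via Larkspur Partners LP → Highfield Ventures LLC (R1): 100% × 52% × 22% = 11.44% of Cobalt Capital LLC.
Chain via Talon Energy Co. → Crosswind Pharma AG (R1): 14% × 49% × 24% = 1.6464% of Cobalt Capital LLC.
Direct interest in Cobalt Capital LLC: 9%.
Aggregating (R3): 11.44% + 1.6464% + 9% = 22.0864%.
22.0864% exceeds the 5% threshold, so Lior is a related party to Cobalt Capital LLC.

Yes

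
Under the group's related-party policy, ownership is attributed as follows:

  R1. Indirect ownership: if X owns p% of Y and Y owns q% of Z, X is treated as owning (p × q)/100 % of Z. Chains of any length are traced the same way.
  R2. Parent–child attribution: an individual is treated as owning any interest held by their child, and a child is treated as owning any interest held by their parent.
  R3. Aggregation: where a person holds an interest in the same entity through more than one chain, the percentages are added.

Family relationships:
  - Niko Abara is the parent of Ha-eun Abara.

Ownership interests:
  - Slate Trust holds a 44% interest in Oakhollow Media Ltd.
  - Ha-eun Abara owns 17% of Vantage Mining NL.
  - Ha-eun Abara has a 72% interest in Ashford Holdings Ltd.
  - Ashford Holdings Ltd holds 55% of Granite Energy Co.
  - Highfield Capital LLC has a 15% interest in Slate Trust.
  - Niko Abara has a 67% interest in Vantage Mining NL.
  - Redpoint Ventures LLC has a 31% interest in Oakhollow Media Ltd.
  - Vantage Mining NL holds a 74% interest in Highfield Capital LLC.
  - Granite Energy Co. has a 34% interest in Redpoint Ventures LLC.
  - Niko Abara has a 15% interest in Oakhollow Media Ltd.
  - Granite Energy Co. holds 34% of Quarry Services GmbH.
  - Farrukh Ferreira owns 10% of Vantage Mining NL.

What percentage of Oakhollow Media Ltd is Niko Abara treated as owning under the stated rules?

23.2764%

By parent–child attribution (R2), Niko Abara is treated as also owning Ha-eun Abara's interest in Vantage Mining NL, giving 67% + 17% = 84%.
By parent–child attribution (R2), Niko Abara is treated as owning Ha-eun Abara's 72% interest in Ashford Holdings Ltd.
Chain via Vantage Mining NL → Highfield Capital LLC → Slate Trust (R1): 84% × 74% × 15% × 44% = 4.10256% of Oakhollow Media Ltd.
Direct interest in Oakhollow Media Ltd: 15%.
Chain via Ashford Holdings Ltd → Granite Energy Co. → Redpoint Ventures LLC (R1): 72% × 55% × 34% × 31% = 4.17384% of Oakhollow Media Ltd.
Aggregating (R3): 4.10256% + 15% + 4.17384% = 23.2764%.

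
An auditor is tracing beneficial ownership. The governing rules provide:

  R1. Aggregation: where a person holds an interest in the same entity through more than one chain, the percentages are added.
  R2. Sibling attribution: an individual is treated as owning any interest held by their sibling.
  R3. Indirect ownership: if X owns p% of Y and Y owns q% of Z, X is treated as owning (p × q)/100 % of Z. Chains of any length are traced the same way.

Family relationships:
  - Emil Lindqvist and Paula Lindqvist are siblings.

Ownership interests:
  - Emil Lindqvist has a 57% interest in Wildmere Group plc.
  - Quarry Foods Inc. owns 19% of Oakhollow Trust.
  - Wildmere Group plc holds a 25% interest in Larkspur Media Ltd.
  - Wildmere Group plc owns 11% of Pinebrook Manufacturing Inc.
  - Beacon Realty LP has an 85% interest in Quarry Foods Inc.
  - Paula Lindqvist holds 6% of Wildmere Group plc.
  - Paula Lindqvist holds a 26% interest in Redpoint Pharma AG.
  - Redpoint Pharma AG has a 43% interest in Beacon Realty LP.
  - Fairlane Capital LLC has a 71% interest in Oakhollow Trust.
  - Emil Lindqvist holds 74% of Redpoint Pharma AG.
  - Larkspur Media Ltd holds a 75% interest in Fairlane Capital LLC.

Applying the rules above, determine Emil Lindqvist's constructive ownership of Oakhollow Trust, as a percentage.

By sibling attribution (R2), Emil Lindqvist is treated as also owning Paula Lindqvist's interest in Redpoint Pharma AG, giving 74% + 26% = 100%.
By sibling attribution (R2), Emil Lindqvist is treated as also owning Paula Lindqvist's interest in Wildmere Group plc, giving 57% + 6% = 63%.
Chain via Redpoint Pharma AG → Beacon Realty LP → Quarry Foods Inc. (R3): 100% × 43% × 85% × 19% = 6.9445% of Oakhollow Trust.
Chain via Wildmere Group plc → Larkspur Media Ltd → Fairlane Capital LLC (R3): 63% × 25% × 75% × 71% = 8.386875% of Oakhollow Trust.
Aggregating (R1): 6.9445% + 8.386875% = 15.331375%.

15.331375%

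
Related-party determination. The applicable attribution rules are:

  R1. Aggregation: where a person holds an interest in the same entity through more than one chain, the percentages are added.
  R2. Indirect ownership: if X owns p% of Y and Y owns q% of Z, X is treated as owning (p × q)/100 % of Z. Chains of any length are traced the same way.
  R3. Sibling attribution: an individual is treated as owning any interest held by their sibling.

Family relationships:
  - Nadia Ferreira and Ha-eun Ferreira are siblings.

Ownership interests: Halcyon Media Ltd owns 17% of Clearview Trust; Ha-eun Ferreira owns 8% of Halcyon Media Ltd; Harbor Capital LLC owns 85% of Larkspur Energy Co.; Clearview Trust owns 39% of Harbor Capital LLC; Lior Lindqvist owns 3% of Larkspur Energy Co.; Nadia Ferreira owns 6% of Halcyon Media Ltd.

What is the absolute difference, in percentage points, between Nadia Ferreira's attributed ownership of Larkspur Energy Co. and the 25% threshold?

By sibling attribution (R3), Nadia Ferreira is treated as also owning Ha-eun Ferreira's interest in Halcyon Media Ltd, giving 6% + 8% = 14%.
Chain via Halcyon Media Ltd → Clearview Trust → Harbor Capital LLC (R2): 14% × 17% × 39% × 85% = 0.78897% of Larkspur Energy Co.
0.78897% falls short of the 25% threshold by 24.21103 percentage points.

24.21103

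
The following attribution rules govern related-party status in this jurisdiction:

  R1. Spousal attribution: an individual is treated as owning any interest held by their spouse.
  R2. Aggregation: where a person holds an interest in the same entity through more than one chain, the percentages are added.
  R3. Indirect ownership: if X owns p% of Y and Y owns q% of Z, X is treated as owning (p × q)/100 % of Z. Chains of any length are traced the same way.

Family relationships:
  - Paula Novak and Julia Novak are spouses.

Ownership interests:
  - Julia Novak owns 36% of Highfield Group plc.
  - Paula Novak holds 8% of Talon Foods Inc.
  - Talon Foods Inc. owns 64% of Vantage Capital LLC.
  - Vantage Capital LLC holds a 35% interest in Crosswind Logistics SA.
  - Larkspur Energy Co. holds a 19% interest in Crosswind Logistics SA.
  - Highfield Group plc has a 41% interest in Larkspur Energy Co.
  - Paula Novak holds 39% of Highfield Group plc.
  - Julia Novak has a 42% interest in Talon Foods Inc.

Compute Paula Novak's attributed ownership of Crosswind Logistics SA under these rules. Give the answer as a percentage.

17.0425%

By spousal attribution (R1), Paula Novak is treated as also owning Julia Novak's interest in Talon Foods Inc, giving 8% + 42% = 50%.
By spousal attribution (R1), Paula Novak is treated as also owning Julia Novak's interest in Highfield Group plc, giving 39% + 36% = 75%.
Chain via Talon Foods Inc. → Vantage Capital LLC (R3): 50% × 64% × 35% = 11.2% of Crosswind Logistics SA.
Chain via Highfield Group plc → Larkspur Energy Co. (R3): 75% × 41% × 19% = 5.8425% of Crosswind Logistics SA.
Aggregating (R2): 11.2% + 5.8425% = 17.0425%.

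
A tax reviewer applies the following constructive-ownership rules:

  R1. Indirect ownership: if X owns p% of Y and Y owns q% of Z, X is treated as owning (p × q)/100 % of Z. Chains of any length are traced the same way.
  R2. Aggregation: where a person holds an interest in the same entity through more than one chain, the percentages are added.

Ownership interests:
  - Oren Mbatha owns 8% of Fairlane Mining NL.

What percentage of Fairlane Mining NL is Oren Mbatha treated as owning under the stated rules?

8%

Direct interest in Fairlane Mining NL: 8%.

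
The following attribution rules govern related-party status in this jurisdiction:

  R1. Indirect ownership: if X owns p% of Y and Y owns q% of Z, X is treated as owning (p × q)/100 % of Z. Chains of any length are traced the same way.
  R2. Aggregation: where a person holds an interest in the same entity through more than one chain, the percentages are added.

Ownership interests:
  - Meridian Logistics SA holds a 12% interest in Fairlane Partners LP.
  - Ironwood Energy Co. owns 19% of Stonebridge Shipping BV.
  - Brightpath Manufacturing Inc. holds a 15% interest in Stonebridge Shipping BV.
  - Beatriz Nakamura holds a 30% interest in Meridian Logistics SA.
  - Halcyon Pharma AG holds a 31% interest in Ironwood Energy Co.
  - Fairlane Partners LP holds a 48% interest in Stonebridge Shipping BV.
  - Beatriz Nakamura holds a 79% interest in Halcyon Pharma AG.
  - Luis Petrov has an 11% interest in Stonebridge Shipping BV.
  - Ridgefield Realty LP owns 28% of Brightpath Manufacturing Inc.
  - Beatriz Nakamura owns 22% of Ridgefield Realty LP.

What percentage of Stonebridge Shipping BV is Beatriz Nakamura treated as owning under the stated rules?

7.3051%

Chain via Ridgefield Realty LP → Brightpath Manufacturing Inc. (R1): 22% × 28% × 15% = 0.924% of Stonebridge Shipping BV.
Chain via Meridian Logistics SA → Fairlane Partners LP (R1): 30% × 12% × 48% = 1.728% of Stonebridge Shipping BV.
Chain via Halcyon Pharma AG → Ironwood Energy Co. (R1): 79% × 31% × 19% = 4.6531% of Stonebridge Shipping BV.
Aggregating (R2): 0.924% + 1.728% + 4.6531% = 7.3051%.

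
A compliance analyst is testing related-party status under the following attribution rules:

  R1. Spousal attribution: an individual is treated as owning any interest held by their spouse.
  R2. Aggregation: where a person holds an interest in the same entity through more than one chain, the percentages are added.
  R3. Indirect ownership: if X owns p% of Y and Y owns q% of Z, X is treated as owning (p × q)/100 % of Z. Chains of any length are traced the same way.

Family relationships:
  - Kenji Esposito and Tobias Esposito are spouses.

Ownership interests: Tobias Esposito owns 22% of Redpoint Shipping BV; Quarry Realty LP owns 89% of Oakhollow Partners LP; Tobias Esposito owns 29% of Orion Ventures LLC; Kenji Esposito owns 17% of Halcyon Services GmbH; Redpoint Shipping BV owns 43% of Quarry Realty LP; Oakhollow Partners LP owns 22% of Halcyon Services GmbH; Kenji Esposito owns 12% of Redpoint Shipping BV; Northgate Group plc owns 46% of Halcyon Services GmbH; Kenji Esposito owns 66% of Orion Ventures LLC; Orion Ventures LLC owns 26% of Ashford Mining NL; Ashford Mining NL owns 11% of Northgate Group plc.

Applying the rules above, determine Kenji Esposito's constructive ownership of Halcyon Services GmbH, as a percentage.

By spousal attribution (R1), Kenji Esposito is treated as also owning Tobias Esposito's interest in Redpoint Shipping BV, giving 12% + 22% = 34%.
By spousal attribution (R1), Kenji Esposito is treated as also owning Tobias Esposito's interest in Orion Ventures LLC, giving 66% + 29% = 95%.
Chain via Redpoint Shipping BV → Quarry Realty LP → Oakhollow Partners LP (R3): 34% × 43% × 89% × 22% = 2.862596% of Halcyon Services GmbH.
Chain via Orion Ventures LLC → Ashford Mining NL → Northgate Group plc (R3): 95% × 26% × 11% × 46% = 1.24982% of Halcyon Services GmbH.
Direct interest in Halcyon Services GmbH: 17%.
Aggregating (R2): 2.862596% + 1.24982% + 17% = 21.112416%.

21.112416%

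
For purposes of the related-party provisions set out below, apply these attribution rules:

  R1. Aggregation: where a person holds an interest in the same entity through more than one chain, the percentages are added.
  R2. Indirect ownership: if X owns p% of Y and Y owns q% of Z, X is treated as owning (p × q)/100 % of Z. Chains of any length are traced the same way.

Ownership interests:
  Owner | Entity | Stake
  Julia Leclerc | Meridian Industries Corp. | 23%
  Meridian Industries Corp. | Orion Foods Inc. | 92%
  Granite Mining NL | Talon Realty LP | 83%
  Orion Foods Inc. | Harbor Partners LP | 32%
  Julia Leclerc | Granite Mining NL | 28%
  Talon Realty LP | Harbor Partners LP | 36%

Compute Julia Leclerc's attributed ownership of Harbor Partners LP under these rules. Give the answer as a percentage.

Chain via Granite Mining NL → Talon Realty LP (R2): 28% × 83% × 36% = 8.3664% of Harbor Partners LP.
Chain via Meridian Industries Corp. → Orion Foods Inc. (R2): 23% × 92% × 32% = 6.7712% of Harbor Partners LP.
Aggregating (R1): 8.3664% + 6.7712% = 15.1376%.

15.1376%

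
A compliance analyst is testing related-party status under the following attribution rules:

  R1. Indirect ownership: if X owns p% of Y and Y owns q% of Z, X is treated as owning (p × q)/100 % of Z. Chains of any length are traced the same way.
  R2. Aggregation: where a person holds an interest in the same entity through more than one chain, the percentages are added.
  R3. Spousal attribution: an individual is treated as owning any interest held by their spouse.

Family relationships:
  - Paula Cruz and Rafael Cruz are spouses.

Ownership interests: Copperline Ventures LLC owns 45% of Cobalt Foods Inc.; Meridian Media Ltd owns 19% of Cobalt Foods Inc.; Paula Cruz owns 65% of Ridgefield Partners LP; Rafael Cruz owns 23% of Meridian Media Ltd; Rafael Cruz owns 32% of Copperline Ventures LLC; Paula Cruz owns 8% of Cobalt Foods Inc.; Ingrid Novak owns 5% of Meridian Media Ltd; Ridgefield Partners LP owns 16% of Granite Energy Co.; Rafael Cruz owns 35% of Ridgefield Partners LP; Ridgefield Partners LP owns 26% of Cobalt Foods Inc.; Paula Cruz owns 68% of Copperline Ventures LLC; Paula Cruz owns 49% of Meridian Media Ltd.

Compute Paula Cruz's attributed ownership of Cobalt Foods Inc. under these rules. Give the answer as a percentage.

By spousal attribution (R3), Paula Cruz is treated as also owning Rafael Cruz's interest in Ridgefield Partners LP, giving 65% + 35% = 100%.
By spousal attribution (R3), Paula Cruz is treated as also owning Rafael Cruz's interest in Copperline Ventures LLC, giving 68% + 32% = 100%.
By spousal attribution (R3), Paula Cruz is treated as also owning Rafael Cruz's interest in Meridian Media Ltd, giving 49% + 23% = 72%.
Chain via Ridgefield Partners LP (R1): 100% × 26% = 26% of Cobalt Foods Inc.
Chain via Copperline Ventures LLC (R1): 100% × 45% = 45% of Cobalt Foods Inc.
Chain via Meridian Media Ltd (R1): 72% × 19% = 13.68% of Cobalt Foods Inc.
Direct interest in Cobalt Foods Inc: 8%.
Aggregating (R2): 26% + 45% + 13.68% + 8% = 92.68%.

92.68%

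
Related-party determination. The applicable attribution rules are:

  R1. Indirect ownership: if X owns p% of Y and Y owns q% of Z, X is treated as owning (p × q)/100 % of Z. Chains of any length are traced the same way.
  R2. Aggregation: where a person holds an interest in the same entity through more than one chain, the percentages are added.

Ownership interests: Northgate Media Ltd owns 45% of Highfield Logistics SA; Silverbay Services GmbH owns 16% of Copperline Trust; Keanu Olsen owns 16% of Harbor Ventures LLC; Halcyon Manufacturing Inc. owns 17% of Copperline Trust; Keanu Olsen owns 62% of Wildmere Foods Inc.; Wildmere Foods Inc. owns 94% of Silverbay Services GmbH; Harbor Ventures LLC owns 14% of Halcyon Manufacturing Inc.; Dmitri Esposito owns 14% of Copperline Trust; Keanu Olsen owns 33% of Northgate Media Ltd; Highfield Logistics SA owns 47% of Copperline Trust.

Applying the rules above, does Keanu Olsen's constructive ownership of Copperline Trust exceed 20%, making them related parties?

No

Chain via Northgate Media Ltd → Highfield Logistics SA (R1): 33% × 45% × 47% = 6.9795% of Copperline Trust.
Chain via Wildmere Foods Inc. → Silverbay Services GmbH (R1): 62% × 94% × 16% = 9.3248% of Copperline Trust.
Chain via Harbor Ventures LLC → Halcyon Manufacturing Inc. (R1): 16% × 14% × 17% = 0.3808% of Copperline Trust.
Aggregating (R2): 6.9795% + 9.3248% + 0.3808% = 16.6851%.
16.6851% does not exceed the 20% threshold, so Keanu is not a related party to Copperline Trust.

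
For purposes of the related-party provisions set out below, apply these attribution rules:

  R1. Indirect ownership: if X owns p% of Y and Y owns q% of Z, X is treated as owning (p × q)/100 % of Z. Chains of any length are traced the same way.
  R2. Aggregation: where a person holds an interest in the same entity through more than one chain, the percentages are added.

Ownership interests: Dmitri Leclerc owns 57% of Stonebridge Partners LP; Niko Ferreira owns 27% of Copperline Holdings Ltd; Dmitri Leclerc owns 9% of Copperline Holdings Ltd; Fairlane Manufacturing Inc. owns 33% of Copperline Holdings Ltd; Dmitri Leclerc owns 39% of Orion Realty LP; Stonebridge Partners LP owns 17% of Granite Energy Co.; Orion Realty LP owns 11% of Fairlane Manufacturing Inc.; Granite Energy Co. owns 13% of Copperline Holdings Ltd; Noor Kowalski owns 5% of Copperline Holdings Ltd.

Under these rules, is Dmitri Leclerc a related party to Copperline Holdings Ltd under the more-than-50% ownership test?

Chain via Orion Realty LP → Fairlane Manufacturing Inc. (R1): 39% × 11% × 33% = 1.4157% of Copperline Holdings Ltd.
Chain via Stonebridge Partners LP → Granite Energy Co. (R1): 57% × 17% × 13% = 1.2597% of Copperline Holdings Ltd.
Direct interest in Copperline Holdings Ltd: 9%.
Aggregating (R2): 1.4157% + 1.2597% + 9% = 11.6754%.
11.6754% does not exceed the 50% threshold, so Dmitri is not a related party to Copperline Holdings Ltd.

No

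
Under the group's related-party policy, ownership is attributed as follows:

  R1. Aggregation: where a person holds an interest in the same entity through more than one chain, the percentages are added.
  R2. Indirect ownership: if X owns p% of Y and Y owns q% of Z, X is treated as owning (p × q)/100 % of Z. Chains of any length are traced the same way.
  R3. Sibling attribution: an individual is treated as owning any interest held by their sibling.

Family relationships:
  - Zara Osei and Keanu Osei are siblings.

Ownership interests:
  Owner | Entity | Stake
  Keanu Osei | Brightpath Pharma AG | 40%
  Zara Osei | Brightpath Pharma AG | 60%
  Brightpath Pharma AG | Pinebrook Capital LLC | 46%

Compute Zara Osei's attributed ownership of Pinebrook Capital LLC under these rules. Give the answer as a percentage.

By sibling attribution (R3), Zara Osei is treated as also owning Keanu Osei's interest in Brightpath Pharma AG, giving 60% + 40% = 100%.
Chain via Brightpath Pharma AG (R2): 100% × 46% = 46% of Pinebrook Capital LLC.

46%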